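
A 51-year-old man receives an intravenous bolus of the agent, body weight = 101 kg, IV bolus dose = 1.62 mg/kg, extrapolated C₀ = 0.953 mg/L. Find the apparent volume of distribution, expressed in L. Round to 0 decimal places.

172 L

Dose = 1.62 × 101 = 163.6 mg
Vd = Dose / C₀ = 163.6 / 0.953 = 171.7 L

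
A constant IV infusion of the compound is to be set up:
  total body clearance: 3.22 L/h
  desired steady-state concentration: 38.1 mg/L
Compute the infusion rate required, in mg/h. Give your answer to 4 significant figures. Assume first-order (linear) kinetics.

122.7 mg/h

At steady state, infusion rate R₀ = Css × CL = 38.1 × 3.220 = 122.7 mg/h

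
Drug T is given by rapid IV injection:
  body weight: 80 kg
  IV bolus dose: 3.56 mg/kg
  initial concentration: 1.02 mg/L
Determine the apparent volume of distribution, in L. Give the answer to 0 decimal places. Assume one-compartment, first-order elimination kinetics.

279 L

Dose = 3.56 × 80 = 284.8 mg
Vd = Dose / C₀ = 284.8 / 1.02 = 279.2 L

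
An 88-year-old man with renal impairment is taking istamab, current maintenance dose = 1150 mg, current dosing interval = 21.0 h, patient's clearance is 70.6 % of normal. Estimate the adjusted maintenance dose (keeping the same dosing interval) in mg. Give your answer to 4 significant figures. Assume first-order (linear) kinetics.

To keep the same average steady-state level, dosing rate must scale with clearance.
CL ratio = 70.6 / 100 = 0.7060
New dose (same interval) = 1150 × 0.7060 = 811.9 mg

811.9 mg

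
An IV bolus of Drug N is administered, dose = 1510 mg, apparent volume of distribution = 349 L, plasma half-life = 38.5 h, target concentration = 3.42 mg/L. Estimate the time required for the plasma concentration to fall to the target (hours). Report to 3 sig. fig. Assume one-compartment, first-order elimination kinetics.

C₀ = Dose / Vd = 1510 / 349 = 4.327 mg/L
k = ln2 / t½ = 0.693147 / 38.5 = 0.01800 h⁻¹
t = ln(C₀ / C) / k = ln(4.327 / 3.42) / 0.01800
  = ln(1.265) / 0.01800 = 0.2351 / 0.01800 = 13.06 h

13.1 h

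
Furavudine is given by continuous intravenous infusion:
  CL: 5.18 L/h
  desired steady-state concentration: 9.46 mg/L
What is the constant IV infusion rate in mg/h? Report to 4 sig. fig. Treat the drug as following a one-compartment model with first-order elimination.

49.00 mg/h

At steady state, infusion rate R₀ = Css × CL = 9.46 × 5.180 = 49.00 mg/h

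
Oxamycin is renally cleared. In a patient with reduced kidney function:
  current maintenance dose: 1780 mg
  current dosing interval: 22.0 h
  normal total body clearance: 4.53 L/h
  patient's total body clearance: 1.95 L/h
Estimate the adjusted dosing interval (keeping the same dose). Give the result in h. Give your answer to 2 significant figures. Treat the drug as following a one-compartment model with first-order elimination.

51 h

To keep the same average steady-state level, dosing rate must scale with clearance.
CL ratio = 1.95 / 4.53 = 0.4305
New interval (same dose) = 22.0 / 0.4305 = 51.10 h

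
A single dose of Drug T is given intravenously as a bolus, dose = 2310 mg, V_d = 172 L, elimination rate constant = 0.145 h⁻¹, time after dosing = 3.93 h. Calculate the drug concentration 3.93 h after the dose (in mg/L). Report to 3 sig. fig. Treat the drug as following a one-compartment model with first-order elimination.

C₀ = Dose / Vd = 2310 / 172 = 13.43 mg/L
C = C₀ · e^(−k·t) = 13.43 × e^(−0.1450 × 3.93)
  = 13.43 × 0.5656 = 7.596 mg/L

7.60 mg/L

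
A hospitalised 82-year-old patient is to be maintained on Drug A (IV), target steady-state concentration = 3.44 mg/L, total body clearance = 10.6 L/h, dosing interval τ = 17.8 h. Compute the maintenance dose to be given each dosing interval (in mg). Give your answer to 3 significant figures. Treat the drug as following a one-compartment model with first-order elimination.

At steady state, Dose/τ = Css × CL.
Dose = Css × CL × τ = 3.44 × 10.60 × 17.8 = 649.1 mg

649 mg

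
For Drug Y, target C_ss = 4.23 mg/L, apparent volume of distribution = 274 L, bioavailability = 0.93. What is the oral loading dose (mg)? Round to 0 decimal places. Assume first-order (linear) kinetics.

LD = Css × Vd / F = 4.23 × 274 / 0.93 = 1246 mg

1246 mg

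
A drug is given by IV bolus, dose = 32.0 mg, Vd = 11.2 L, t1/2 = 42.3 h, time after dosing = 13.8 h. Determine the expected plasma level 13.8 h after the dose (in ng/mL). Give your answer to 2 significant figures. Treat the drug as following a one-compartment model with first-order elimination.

C₀ = Dose / Vd = 32.00 / 11.2 = 2.857 mg/L
k = ln2 / t½ = 0.693147 / 42.3 = 0.01639 h⁻¹
C = C₀ · e^(−k·t) = 2.857 × e^(−0.01639 × 13.8)
  = 2.857 × 0.7976 = 2.279 mg/L
Convert: 2.279 mg/L × 1000 = 2279 ng/mL

2300 ng/mL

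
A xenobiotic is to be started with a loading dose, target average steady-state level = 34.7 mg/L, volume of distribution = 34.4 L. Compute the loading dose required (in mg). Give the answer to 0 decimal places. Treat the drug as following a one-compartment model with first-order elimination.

LD = Css × Vd = 34.7 × 34.4 = 1194 mg

1194 mg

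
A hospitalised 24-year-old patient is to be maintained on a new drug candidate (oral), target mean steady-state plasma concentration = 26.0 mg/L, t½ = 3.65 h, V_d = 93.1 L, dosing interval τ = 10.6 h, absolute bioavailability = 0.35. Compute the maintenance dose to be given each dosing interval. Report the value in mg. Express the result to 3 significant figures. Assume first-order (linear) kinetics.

k = ln2 / t½ = 0.693147 / 3.65 = 0.1899 h⁻¹
CL = k × Vd = 0.1899 × 93.1 = 17.68 L/h
At steady state, F × (Dose/τ) = Css × CL.
Dose = Css × CL × τ / F = 26.0 × 17.68 × 10.6 / 0.35 = 13920 mg

13900 mg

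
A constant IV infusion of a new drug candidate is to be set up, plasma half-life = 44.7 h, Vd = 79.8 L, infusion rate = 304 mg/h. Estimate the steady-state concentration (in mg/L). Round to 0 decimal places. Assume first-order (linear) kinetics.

k = ln2 / t½ = 0.693147 / 44.7 = 0.01551 h⁻¹
CL = k × Vd = 0.01551 × 79.8 = 1.238 L/h
At steady state Css = R₀ / CL = 304 / 1.238 = 245.6 mg/L

246 mg/L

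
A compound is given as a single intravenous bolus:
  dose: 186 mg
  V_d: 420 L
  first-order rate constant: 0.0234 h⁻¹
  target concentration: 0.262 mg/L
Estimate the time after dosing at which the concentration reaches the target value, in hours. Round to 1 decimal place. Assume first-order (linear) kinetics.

C₀ = Dose / Vd = 186.0 / 420 = 0.4429 mg/L
t = ln(C₀ / C) / k = ln(0.4429 / 0.262) / 0.02340
  = ln(1.690) / 0.02340 = 0.5247 / 0.02340 = 22.42 h

22.4 h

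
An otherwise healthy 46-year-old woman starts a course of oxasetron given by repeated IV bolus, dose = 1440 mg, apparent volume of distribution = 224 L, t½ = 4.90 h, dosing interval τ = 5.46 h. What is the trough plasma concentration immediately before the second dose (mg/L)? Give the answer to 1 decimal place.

C₀ per dose = Dose / Vd = 1440 / 224 = 6.429 mg/L
k = ln2 / t½ = 0.693147 / 4.90 = 0.1415 h⁻¹
Fraction remaining after one interval: r = e^(−kτ) = e^(−0.1415 × 5.46) = 0.4618
Before dose 2, 1 dose has been given (aged 1τ).
C_trough = C₀ × r = 6.429 × 0.4618 = 2.969 mg/L

3.0 mg/L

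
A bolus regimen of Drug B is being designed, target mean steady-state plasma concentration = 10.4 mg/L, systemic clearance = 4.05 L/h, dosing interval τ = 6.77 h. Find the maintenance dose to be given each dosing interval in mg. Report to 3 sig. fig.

285 mg

At steady state, Dose/τ = Css × CL.
Dose = Css × CL × τ = 10.4 × 4.050 × 6.77 = 285.2 mg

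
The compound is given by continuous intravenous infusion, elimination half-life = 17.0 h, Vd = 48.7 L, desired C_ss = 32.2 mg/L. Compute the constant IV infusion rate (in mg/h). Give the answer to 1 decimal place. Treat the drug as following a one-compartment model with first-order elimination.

63.9 mg/h

k = ln2 / t½ = 0.693147 / 17.0 = 0.04077 h⁻¹
CL = k × Vd = 0.04077 × 48.7 = 1.985 L/h
At steady state, infusion rate R₀ = Css × CL = 32.2 × 1.985 = 63.92 mg/h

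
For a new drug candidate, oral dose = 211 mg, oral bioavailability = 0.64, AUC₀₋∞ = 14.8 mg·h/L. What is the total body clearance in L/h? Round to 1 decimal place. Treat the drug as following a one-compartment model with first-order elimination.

CL = F·Dose / AUC = 0.64 × 211 / 14.8 = 9.124 L/h

9.1 L/h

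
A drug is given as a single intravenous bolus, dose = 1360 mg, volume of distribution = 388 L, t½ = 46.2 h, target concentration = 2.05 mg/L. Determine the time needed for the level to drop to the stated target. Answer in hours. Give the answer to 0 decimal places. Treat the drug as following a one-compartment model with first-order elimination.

C₀ = Dose / Vd = 1360 / 388 = 3.505 mg/L
k = ln2 / t½ = 0.693147 / 46.2 = 0.01500 h⁻¹
t = ln(C₀ / C) / k = ln(3.505 / 2.05) / 0.01500
  = ln(1.710) / 0.01500 = 0.5365 / 0.01500 = 35.77 h

36 h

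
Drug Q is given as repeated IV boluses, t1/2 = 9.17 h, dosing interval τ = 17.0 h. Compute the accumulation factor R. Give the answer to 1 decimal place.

1.4

k = ln2 / t½ = 0.693147 / 9.17 = 0.07559 h⁻¹
e^(−kτ) = e^(−0.07559 × 17.0) = 0.2766
Accumulation ratio R = 1 / (1 − e^(−kτ)) = 1 / (1 − 0.2766) = 1.382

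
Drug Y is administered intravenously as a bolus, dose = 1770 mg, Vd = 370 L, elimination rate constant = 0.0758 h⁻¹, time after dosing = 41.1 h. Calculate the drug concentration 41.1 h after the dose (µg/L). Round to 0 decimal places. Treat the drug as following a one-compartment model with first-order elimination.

212 µg/L

C₀ = Dose / Vd = 1770 / 370 = 4.784 mg/L
C = C₀ · e^(−k·t) = 4.784 × e^(−0.07580 × 41.1)
  = 4.784 × 0.04436 = 0.2122 mg/L
Convert: 0.2122 mg/L × 1000 = 212.2 µg/L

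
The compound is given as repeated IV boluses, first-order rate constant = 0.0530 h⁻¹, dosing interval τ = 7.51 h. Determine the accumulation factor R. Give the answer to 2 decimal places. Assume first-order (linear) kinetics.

3.05

e^(−kτ) = e^(−0.05300 × 7.51) = 0.6716
Accumulation ratio R = 1 / (1 − e^(−kτ)) = 1 / (1 − 0.6716) = 3.045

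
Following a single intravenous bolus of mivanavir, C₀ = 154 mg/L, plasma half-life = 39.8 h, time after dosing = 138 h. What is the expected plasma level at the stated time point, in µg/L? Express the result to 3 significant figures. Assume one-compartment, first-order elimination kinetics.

13900 µg/L

k = ln2 / t½ = 0.693147 / 39.8 = 0.01742 h⁻¹
C = C₀ · e^(−k·t) = 154.0 × e^(−0.01742 × 138)
  = 154.0 × 0.09036 = 13.92 mg/L
Convert: 13.92 mg/L × 1000 = 13920 µg/L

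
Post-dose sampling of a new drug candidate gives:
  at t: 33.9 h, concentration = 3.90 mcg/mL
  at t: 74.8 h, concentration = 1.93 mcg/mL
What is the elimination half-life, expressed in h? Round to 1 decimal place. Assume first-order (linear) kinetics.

k = ln(C₁/C₂) / (t₂ − t₁) = ln(3.90/1.93) / (74.8 − 33.9)
  = 0.7035 / 40.90 = 0.01720 h⁻¹
t½ = ln2 / k = 0.693147 / 0.01720 = 40.30 h

40.3 h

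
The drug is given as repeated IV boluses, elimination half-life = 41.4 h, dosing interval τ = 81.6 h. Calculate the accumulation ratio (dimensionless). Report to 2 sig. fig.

1.3

k = ln2 / t½ = 0.693147 / 41.4 = 0.01674 h⁻¹
e^(−kτ) = e^(−0.01674 × 81.6) = 0.2551
Accumulation ratio R = 1 / (1 − e^(−kτ)) = 1 / (1 − 0.2551) = 1.342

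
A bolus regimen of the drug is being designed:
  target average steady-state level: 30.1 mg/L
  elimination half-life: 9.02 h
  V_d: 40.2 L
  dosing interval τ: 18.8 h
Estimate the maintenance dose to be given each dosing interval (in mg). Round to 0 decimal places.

1748 mg

k = ln2 / t½ = 0.693147 / 9.02 = 0.07685 h⁻¹
CL = k × Vd = 0.07685 × 40.2 = 3.089 L/h
At steady state, Dose/τ = Css × CL.
Dose = Css × CL × τ = 30.1 × 3.089 × 18.8 = 1748 mg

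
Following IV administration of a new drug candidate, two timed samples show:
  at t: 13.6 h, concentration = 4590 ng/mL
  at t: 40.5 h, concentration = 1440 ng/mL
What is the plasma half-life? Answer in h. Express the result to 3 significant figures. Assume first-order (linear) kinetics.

16.1 h

k = ln(C₁/C₂) / (t₂ − t₁) = ln(4590/1440) / (40.5 − 13.6)
  = 1.159 / 26.90 = 0.04309 h⁻¹
t½ = ln2 / k = 0.693147 / 0.04309 = 16.09 h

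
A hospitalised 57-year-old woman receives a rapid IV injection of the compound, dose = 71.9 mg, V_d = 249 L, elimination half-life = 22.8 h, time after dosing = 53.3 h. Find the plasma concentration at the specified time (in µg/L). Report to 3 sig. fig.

57.1 µg/L

C₀ = Dose / Vd = 71.90 / 249 = 0.2888 mg/L
k = ln2 / t½ = 0.693147 / 22.8 = 0.03040 h⁻¹
C = C₀ · e^(−k·t) = 0.2888 × e^(−0.03040 × 53.3)
  = 0.2888 × 0.1978 = 0.05712 mg/L
Convert: 0.05712 mg/L × 1000 = 57.12 µg/L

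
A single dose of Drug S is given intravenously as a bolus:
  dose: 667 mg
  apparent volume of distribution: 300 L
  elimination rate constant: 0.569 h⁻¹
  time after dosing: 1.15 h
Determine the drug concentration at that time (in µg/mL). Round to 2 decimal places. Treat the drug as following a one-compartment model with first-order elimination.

C₀ = Dose / Vd = 667.0 / 300 = 2.223 mg/L
C = C₀ · e^(−k·t) = 2.223 × e^(−0.5690 × 1.15)
  = 2.223 × 0.5198 = 1.156 mg/L
(1.156 mg/L = 1.156 µg/mL)

1.16 µg/mL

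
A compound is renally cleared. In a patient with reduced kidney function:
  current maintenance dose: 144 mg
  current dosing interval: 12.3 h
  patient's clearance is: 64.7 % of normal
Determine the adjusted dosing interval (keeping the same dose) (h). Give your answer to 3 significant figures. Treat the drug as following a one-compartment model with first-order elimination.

To keep the same average steady-state level, dosing rate must scale with clearance.
CL ratio = 64.7 / 100 = 0.6470
New interval (same dose) = 12.3 / 0.6470 = 19.01 h

19.0 h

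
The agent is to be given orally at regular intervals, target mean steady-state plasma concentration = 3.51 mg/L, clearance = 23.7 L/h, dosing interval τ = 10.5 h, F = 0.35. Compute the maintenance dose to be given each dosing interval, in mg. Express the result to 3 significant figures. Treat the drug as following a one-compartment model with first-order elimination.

2500 mg

At steady state, F × (Dose/τ) = Css × CL.
Dose = Css × CL × τ / F = 3.51 × 23.70 × 10.5 / 0.35 = 2496 mg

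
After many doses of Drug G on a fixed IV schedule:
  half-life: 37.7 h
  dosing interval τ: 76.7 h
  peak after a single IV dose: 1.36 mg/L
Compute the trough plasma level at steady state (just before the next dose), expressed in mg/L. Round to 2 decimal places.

0.44 mg/L

k = ln2 / t½ = 0.693147 / 37.7 = 0.01839 h⁻¹
e^(−kτ) = e^(−0.01839 × 76.7) = 0.2440
Accumulation ratio R = 1 / (1 − e^(−kτ)) = 1 / (1 − 0.2440) = 1.323
Steady-state trough = C₀ × R × e^(−kτ) = 1.36 × 1.323 × 0.2440 = 0.4390 mg/L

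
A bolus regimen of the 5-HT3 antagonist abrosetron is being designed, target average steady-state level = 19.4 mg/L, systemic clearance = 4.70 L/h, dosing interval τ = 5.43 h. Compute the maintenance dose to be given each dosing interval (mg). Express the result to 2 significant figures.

500 mg

At steady state, Dose/τ = Css × CL.
Dose = Css × CL × τ = 19.4 × 4.700 × 5.43 = 495.1 mg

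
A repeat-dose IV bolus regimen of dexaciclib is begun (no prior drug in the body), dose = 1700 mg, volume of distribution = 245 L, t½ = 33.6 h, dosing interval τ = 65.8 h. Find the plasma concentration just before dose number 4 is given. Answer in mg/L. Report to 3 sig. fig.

C₀ per dose = Dose / Vd = 1700 / 245 = 6.939 mg/L
k = ln2 / t½ = 0.693147 / 33.6 = 0.02063 h⁻¹
Fraction remaining after one interval: r = e^(−kτ) = e^(−0.02063 × 65.8) = 0.2573
Before dose 4, 3 doses have been given (aged 1τ, 2τ, 3τ).
C_trough = C₀ × (r + r² + … + r^3) = C₀ × r(1−r^3)/(1−r)
        = 6.939 × 0.2573 × (1 − 0.01703) / (1 − 0.2573) = 2.363 mg/L

2.36 mg/L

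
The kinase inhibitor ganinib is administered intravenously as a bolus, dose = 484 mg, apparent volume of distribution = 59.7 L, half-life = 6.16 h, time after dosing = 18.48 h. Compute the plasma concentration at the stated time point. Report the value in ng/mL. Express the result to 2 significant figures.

1000 ng/mL

C₀ = Dose / Vd = 484.0 / 59.7 = 8.107 mg/L
k = ln2 / t½ = 0.693147 / 6.16 = 0.1125 h⁻¹
t / t½ = 18.48 / 6.16 = 3 half-lives
C = C₀ × (1/2)^3 = 8.107 × 0.1250 = 1.013 mg/L
Convert: 1.013 mg/L × 1000 = 1013 ng/mL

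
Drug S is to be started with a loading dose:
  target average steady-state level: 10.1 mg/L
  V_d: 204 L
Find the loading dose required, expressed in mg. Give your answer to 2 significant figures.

2100 mg

LD = Css × Vd = 10.1 × 204 = 2060 mg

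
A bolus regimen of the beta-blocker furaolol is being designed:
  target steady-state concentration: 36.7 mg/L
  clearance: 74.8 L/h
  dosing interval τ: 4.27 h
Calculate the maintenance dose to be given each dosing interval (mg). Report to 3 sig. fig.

At steady state, Dose/τ = Css × CL.
Dose = Css × CL × τ = 36.7 × 74.80 × 4.27 = 11720 mg

11700 mg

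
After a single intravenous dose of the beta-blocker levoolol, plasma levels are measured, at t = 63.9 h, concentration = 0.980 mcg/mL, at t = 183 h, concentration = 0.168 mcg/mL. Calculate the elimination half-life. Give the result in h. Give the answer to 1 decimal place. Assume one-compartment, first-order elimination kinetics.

46.8 h

k = ln(C₁/C₂) / (t₂ − t₁) = ln(0.980/0.168) / (183 − 63.9)
  = 1.764 / 119.1 = 0.01481 h⁻¹
t½ = ln2 / k = 0.693147 / 0.01481 = 46.80 h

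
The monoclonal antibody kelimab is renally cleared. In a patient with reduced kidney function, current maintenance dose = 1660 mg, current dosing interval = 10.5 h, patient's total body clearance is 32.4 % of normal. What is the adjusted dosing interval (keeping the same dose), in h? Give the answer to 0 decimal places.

32 h

To keep the same average steady-state level, dosing rate must scale with clearance.
CL ratio = 32.4 / 100 = 0.3240
New interval (same dose) = 10.5 / 0.3240 = 32.41 h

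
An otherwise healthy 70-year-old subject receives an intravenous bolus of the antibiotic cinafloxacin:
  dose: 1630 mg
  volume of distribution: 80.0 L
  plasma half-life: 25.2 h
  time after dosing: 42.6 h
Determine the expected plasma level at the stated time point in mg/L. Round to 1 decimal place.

6.3 mg/L

C₀ = Dose / Vd = 1630 / 80.0 = 20.38 mg/L
k = ln2 / t½ = 0.693147 / 25.2 = 0.02751 h⁻¹
C = C₀ · e^(−k·t) = 20.38 × e^(−0.02751 × 42.6)
  = 20.38 × 0.3098 = 6.314 mg/L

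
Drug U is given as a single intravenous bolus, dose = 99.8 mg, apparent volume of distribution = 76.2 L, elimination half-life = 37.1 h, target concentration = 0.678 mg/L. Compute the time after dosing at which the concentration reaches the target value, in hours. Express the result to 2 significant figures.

35 h

C₀ = Dose / Vd = 99.80 / 76.2 = 1.310 mg/L
k = ln2 / t½ = 0.693147 / 37.1 = 0.01868 h⁻¹
t = ln(C₀ / C) / k = ln(1.310 / 0.678) / 0.01868
  = ln(1.932) / 0.01868 = 0.6586 / 0.01868 = 35.26 h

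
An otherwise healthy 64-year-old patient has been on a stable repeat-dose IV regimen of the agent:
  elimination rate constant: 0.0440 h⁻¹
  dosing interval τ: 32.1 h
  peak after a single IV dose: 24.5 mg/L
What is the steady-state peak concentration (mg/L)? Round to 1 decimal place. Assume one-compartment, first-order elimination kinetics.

32.4 mg/L

e^(−kτ) = e^(−0.04400 × 32.1) = 0.2436
Accumulation ratio R = 1 / (1 − e^(−kτ)) = 1 / (1 − 0.2436) = 1.322
Steady-state peak = C₀ × R = 24.5 × 1.322 = 32.39 mg/L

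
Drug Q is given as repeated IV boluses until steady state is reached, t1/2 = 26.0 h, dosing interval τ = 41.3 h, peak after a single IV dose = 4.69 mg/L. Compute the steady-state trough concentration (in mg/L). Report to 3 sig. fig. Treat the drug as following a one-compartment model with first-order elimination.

k = ln2 / t½ = 0.693147 / 26.0 = 0.02666 h⁻¹
e^(−kτ) = e^(−0.02666 × 41.3) = 0.3325
Accumulation ratio R = 1 / (1 − e^(−kτ)) = 1 / (1 − 0.3325) = 1.498
Steady-state trough = C₀ × R × e^(−kτ) = 4.69 × 1.498 × 0.3325 = 2.336 mg/L

2.34 mg/L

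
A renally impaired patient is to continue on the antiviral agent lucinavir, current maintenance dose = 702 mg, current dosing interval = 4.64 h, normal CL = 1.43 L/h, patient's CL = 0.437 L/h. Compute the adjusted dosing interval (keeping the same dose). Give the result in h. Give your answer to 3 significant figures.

To keep the same average steady-state level, dosing rate must scale with clearance.
CL ratio = 0.437 / 1.43 = 0.3056
New interval (same dose) = 4.64 / 0.3056 = 15.18 h

15.2 h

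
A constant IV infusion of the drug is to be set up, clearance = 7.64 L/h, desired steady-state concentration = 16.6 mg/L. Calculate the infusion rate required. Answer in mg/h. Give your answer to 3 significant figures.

127 mg/h

At steady state, infusion rate R₀ = Css × CL = 16.6 × 7.640 = 126.8 mg/h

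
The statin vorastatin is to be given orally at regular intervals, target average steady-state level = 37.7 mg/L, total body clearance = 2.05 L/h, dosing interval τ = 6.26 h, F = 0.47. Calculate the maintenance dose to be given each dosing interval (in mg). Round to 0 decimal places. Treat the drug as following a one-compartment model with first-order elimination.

At steady state, F × (Dose/τ) = Css × CL.
Dose = Css × CL × τ / F = 37.7 × 2.050 × 6.26 / 0.47 = 1029 mg

1029 mg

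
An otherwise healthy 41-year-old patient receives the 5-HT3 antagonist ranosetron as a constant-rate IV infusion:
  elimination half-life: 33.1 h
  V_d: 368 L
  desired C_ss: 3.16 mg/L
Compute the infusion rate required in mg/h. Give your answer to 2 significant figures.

k = ln2 / t½ = 0.693147 / 33.1 = 0.02094 h⁻¹
CL = k × Vd = 0.02094 × 368 = 7.706 L/h
At steady state, infusion rate R₀ = Css × CL = 3.16 × 7.706 = 24.35 mg/h

24 mg/h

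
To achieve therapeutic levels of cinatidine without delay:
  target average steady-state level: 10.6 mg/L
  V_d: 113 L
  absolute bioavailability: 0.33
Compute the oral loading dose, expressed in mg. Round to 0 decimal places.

LD = Css × Vd / F = 10.6 × 113 / 0.33 = 3630 mg

3630 mg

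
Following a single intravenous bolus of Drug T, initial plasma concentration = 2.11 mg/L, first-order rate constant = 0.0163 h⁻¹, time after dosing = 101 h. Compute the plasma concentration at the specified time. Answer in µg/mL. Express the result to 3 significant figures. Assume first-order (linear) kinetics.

0.407 µg/mL

C = C₀ · e^(−k·t) = 2.110 × e^(−0.01630 × 101)
  = 2.110 × 0.1928 = 0.4068 mg/L
(0.4068 mg/L = 0.4068 µg/mL)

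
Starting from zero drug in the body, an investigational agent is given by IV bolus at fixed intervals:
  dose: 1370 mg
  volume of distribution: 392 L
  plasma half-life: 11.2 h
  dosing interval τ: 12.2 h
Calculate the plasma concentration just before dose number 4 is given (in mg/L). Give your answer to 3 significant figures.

2.78 mg/L

C₀ per dose = Dose / Vd = 1370 / 392 = 3.495 mg/L
k = ln2 / t½ = 0.693147 / 11.2 = 0.06189 h⁻¹
Fraction remaining after one interval: r = e^(−kτ) = e^(−0.06189 × 12.2) = 0.4700
Before dose 4, 3 doses have been given (aged 1τ, 2τ, 3τ).
C_trough = C₀ × (r + r² + … + r^3) = C₀ × r(1−r^3)/(1−r)
        = 3.495 × 0.4700 × (1 − 0.1038) / (1 − 0.4700) = 2.778 mg/L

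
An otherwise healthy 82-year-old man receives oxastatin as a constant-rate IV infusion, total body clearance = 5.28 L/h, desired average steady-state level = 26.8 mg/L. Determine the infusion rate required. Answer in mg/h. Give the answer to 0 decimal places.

142 mg/h

At steady state, infusion rate R₀ = Css × CL = 26.8 × 5.280 = 141.5 mg/h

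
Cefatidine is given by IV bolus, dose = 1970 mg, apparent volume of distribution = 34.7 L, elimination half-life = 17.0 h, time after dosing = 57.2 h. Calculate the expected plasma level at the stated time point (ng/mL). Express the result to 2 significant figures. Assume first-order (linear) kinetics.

C₀ = Dose / Vd = 1970 / 34.7 = 56.77 mg/L
k = ln2 / t½ = 0.693147 / 17.0 = 0.04077 h⁻¹
C = C₀ · e^(−k·t) = 56.77 × e^(−0.04077 × 57.2)
  = 56.77 × 0.09710 = 5.512 mg/L
Convert: 5.512 mg/L × 1000 = 5512 ng/mL

5500 ng/mL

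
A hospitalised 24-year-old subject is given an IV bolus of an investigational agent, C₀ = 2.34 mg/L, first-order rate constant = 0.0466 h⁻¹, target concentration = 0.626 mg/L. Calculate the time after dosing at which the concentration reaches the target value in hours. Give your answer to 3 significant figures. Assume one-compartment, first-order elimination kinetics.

28.3 h

t = ln(C₀ / C) / k = ln(2.340 / 0.626) / 0.04660
  = ln(3.738) / 0.04660 = 1.319 / 0.04660 = 28.30 h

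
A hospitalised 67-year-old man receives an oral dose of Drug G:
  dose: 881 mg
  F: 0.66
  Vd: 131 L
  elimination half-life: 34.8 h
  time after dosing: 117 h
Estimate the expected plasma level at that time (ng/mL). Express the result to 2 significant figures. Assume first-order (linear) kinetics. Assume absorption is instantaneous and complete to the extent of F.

430 ng/mL

Amount reaching circulation = F × Dose = 0.66 × 881.0 = 581.5 mg
C₀ = F·Dose / Vd = 581.5 / 131 = 4.439 mg/L
k = ln2 / t½ = 0.693147 / 34.8 = 0.01992 h⁻¹
C = C₀ · e^(−k·t) = 4.439 × e^(−0.01992 × 117)
  = 4.439 × 0.09723 = 0.4316 mg/L
Convert: 0.4316 mg/L × 1000 = 431.6 ng/mL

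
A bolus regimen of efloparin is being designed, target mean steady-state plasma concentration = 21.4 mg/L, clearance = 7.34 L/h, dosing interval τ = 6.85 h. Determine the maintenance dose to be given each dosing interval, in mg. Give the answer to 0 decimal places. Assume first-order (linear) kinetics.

At steady state, Dose/τ = Css × CL.
Dose = Css × CL × τ = 21.4 × 7.340 × 6.85 = 1076 mg

1076 mg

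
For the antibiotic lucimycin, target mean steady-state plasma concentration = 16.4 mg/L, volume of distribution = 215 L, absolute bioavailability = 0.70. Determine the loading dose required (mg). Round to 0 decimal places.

5037 mg

LD = Css × Vd / F = 16.4 × 215 / 0.70 = 5037 mg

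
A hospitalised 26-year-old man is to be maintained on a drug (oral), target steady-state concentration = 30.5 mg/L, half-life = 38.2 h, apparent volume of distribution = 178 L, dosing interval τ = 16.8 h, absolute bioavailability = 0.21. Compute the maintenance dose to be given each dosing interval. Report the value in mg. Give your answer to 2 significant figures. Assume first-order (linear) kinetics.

7900 mg

k = ln2 / t½ = 0.693147 / 38.2 = 0.01815 h⁻¹
CL = k × Vd = 0.01815 × 178 = 3.231 L/h
At steady state, F × (Dose/τ) = Css × CL.
Dose = Css × CL × τ / F = 30.5 × 3.231 × 16.8 / 0.21 = 7884 mg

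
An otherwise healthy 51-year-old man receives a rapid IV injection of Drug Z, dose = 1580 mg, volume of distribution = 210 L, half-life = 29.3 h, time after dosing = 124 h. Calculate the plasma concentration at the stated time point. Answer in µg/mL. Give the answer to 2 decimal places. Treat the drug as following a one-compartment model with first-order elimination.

0.40 µg/mL

C₀ = Dose / Vd = 1580 / 210 = 7.524 mg/L
k = ln2 / t½ = 0.693147 / 29.3 = 0.02366 h⁻¹
C = C₀ · e^(−k·t) = 7.524 × e^(−0.02366 × 124)
  = 7.524 × 0.05319 = 0.4002 mg/L
(0.4002 mg/L = 0.4002 µg/mL)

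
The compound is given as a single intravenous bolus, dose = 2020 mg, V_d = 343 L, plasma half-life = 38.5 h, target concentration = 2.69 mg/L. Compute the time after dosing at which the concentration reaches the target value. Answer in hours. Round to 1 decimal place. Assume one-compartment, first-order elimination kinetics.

C₀ = Dose / Vd = 2020 / 343 = 5.889 mg/L
k = ln2 / t½ = 0.693147 / 38.5 = 0.01800 h⁻¹
t = ln(C₀ / C) / k = ln(5.889 / 2.69) / 0.01800
  = ln(2.189) / 0.01800 = 0.7834 / 0.01800 = 43.52 h

43.5 h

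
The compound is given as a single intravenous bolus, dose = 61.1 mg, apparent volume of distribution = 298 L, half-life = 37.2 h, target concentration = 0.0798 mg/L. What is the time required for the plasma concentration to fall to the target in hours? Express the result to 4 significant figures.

50.64 h

C₀ = Dose / Vd = 61.10 / 298 = 0.2050 mg/L
k = ln2 / t½ = 0.693147 / 37.2 = 0.01863 h⁻¹
t = ln(C₀ / C) / k = ln(0.2050 / 0.0798) / 0.01863
  = ln(2.569) / 0.01863 = 0.9435 / 0.01863 = 50.64 h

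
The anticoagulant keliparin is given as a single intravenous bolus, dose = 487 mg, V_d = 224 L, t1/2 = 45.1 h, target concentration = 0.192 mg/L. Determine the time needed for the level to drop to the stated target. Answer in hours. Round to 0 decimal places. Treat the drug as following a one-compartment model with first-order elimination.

158 h

C₀ = Dose / Vd = 487.0 / 224 = 2.174 mg/L
k = ln2 / t½ = 0.693147 / 45.1 = 0.01537 h⁻¹
t = ln(C₀ / C) / k = ln(2.174 / 0.192) / 0.01537
  = ln(11.32) / 0.01537 = 2.427 / 0.01537 = 157.9 h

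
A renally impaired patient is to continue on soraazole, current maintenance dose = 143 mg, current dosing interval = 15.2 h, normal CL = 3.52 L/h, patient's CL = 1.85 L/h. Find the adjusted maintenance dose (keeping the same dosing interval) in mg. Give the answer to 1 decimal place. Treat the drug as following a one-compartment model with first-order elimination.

75.2 mg

To keep the same average steady-state level, dosing rate must scale with clearance.
CL ratio = 1.85 / 3.52 = 0.5256
New dose (same interval) = 143 × 0.5256 = 75.16 mg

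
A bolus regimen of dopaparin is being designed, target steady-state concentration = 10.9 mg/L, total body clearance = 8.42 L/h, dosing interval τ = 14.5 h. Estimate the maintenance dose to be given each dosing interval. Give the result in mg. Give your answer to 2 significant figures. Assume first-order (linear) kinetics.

1300 mg

At steady state, Dose/τ = Css × CL.
Dose = Css × CL × τ = 10.9 × 8.420 × 14.5 = 1331 mg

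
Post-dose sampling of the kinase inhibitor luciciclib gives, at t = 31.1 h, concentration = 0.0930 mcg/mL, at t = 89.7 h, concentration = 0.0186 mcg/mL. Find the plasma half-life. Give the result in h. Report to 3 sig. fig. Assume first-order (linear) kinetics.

k = ln(C₁/C₂) / (t₂ − t₁) = ln(0.0930/0.0186) / (89.7 − 31.1)
  = 1.609 / 58.60 = 0.02746 h⁻¹
t½ = ln2 / k = 0.693147 / 0.02746 = 25.24 h

25.2 h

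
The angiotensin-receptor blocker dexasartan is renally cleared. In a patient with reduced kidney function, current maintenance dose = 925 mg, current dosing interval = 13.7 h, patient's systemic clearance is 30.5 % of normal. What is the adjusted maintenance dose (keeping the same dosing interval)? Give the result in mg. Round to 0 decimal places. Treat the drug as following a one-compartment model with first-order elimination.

To keep the same average steady-state level, dosing rate must scale with clearance.
CL ratio = 30.5 / 100 = 0.3050
New dose (same interval) = 925 × 0.3050 = 282.1 mg

282 mg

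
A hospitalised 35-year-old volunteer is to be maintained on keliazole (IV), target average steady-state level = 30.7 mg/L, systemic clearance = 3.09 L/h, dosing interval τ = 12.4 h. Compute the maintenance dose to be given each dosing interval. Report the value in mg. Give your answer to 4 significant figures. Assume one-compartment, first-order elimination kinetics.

At steady state, Dose/τ = Css × CL.
Dose = Css × CL × τ = 30.7 × 3.090 × 12.4 = 1176 mg

1176 mg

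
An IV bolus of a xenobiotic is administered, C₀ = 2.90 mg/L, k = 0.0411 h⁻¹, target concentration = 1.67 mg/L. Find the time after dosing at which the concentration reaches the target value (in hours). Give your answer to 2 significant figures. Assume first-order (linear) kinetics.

13 h

t = ln(C₀ / C) / k = ln(2.900 / 1.67) / 0.04110
  = ln(1.737) / 0.04110 = 0.5522 / 0.04110 = 13.44 h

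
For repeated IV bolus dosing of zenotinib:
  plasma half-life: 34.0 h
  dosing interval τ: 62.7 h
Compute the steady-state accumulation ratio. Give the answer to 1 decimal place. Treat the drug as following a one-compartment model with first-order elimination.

1.4

k = ln2 / t½ = 0.693147 / 34.0 = 0.02039 h⁻¹
e^(−kτ) = e^(−0.02039 × 62.7) = 0.2785
Accumulation ratio R = 1 / (1 − e^(−kτ)) = 1 / (1 − 0.2785) = 1.386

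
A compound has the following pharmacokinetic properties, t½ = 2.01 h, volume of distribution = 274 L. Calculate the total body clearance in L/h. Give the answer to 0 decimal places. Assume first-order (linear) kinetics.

k = ln2 / t½ = 0.693147 / 2.01 = 0.3448 h⁻¹
CL = k × Vd = 0.3448 × 274 = 94.48 L/h

94 L/h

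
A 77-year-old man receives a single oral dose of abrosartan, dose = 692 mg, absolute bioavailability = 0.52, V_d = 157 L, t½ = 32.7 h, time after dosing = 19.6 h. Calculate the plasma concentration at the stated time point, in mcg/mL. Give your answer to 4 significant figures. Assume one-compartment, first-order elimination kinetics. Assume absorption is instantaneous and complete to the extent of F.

Amount reaching circulation = F × Dose = 0.52 × 692.0 = 359.8 mg
C₀ = F·Dose / Vd = 359.8 / 157 = 2.292 mg/L
k = ln2 / t½ = 0.693147 / 32.7 = 0.02120 h⁻¹
C = C₀ · e^(−k·t) = 2.292 × e^(−0.02120 × 19.6)
  = 2.292 × 0.6600 = 1.513 mg/L
(1.513 mg/L = 1.513 mcg/mL)

1.513 mcg/mL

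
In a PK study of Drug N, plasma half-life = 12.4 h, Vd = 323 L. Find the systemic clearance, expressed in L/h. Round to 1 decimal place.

18.1 L/h

k = ln2 / t½ = 0.693147 / 12.4 = 0.05590 h⁻¹
CL = k × Vd = 0.05590 × 323 = 18.06 L/h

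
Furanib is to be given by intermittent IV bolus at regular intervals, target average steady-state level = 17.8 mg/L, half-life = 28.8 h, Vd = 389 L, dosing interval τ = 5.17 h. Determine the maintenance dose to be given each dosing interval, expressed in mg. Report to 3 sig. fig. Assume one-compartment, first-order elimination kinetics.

862 mg

k = ln2 / t½ = 0.693147 / 28.8 = 0.02407 h⁻¹
CL = k × Vd = 0.02407 × 389 = 9.363 L/h
At steady state, Dose/τ = Css × CL.
Dose = Css × CL × τ = 17.8 × 9.363 × 5.17 = 861.6 mg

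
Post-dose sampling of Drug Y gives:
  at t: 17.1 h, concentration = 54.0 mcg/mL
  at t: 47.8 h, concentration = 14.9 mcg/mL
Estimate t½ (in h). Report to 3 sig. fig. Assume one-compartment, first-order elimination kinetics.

16.5 h

k = ln(C₁/C₂) / (t₂ − t₁) = ln(54.0/14.9) / (47.8 − 17.1)
  = 1.288 / 30.70 = 0.04195 h⁻¹
t½ = ln2 / k = 0.693147 / 0.04195 = 16.52 h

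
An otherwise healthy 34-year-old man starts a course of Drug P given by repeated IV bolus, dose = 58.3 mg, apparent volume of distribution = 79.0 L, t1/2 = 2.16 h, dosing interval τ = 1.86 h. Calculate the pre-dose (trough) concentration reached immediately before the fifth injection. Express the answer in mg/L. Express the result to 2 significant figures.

0.82 mg/L

C₀ per dose = Dose / Vd = 58.3 / 79.0 = 0.7380 mg/L
k = ln2 / t½ = 0.693147 / 2.16 = 0.3209 h⁻¹
Fraction remaining after one interval: r = e^(−kτ) = e^(−0.3209 × 1.86) = 0.5505
Before dose 5, 4 doses have been given (aged 1τ, 2τ, 3τ, 4τ).
C_trough = C₀ × (r + r² + … + r^4) = C₀ × r(1−r^4)/(1−r)
        = 0.7380 × 0.5505 × (1 − 0.09184) / (1 − 0.5505) = 0.8208 mg/L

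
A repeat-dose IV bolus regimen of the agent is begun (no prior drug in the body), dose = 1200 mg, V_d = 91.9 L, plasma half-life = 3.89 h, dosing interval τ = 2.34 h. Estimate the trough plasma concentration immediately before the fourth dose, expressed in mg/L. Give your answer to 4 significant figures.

18.02 mg/L

C₀ per dose = Dose / Vd = 1200 / 91.9 = 13.06 mg/L
k = ln2 / t½ = 0.693147 / 3.89 = 0.1782 h⁻¹
Fraction remaining after one interval: r = e^(−kτ) = e^(−0.1782 × 2.34) = 0.6590
Before dose 4, 3 doses have been given (aged 1τ, 2τ, 3τ).
C_trough = C₀ × (r + r² + … + r^3) = C₀ × r(1−r^3)/(1−r)
        = 13.06 × 0.6590 × (1 − 0.2862) / (1 − 0.6590) = 18.02 mg/L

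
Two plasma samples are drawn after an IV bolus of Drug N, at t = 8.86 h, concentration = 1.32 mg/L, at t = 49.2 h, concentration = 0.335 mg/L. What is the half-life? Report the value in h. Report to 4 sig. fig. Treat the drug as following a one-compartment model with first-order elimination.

20.39 h

k = ln(C₁/C₂) / (t₂ − t₁) = ln(1.32/0.335) / (49.2 − 8.86)
  = 1.371 / 40.34 = 0.03399 h⁻¹
t½ = ln2 / k = 0.693147 / 0.03399 = 20.39 h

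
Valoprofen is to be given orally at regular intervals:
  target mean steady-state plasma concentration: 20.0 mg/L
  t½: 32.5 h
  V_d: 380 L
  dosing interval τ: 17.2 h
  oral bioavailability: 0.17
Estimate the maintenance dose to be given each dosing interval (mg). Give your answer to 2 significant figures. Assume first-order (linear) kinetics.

k = ln2 / t½ = 0.693147 / 32.5 = 0.02133 h⁻¹
CL = k × Vd = 0.02133 × 380 = 8.105 L/h
At steady state, F × (Dose/τ) = Css × CL.
Dose = Css × CL × τ / F = 20.0 × 8.105 × 17.2 / 0.17 = 16400 mg

16000 mg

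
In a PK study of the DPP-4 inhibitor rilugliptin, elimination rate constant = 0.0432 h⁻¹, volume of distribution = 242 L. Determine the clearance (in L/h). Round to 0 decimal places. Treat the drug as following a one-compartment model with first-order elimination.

CL = k × Vd = 0.0432 × 242 = 10.45 L/h

10 L/h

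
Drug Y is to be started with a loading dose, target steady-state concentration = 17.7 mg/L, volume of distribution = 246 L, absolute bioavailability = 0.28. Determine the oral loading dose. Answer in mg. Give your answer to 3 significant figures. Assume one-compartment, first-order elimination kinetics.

LD = Css × Vd / F = 17.7 × 246 / 0.28 = 15550 mg

15600 mg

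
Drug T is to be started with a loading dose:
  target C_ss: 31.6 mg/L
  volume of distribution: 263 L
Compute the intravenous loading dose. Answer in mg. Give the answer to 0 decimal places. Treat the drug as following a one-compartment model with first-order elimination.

LD = Css × Vd = 31.6 × 263 = 8311 mg

8311 mg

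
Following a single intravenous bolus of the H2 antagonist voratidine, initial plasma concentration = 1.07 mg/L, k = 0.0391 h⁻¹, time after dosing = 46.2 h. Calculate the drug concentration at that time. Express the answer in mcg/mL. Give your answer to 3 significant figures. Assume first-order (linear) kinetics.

C = C₀ · e^(−k·t) = 1.070 × e^(−0.03910 × 46.2)
  = 1.070 × 0.1642 = 0.1757 mg/L
(0.1757 mg/L = 0.1757 mcg/mL)

0.176 mcg/mL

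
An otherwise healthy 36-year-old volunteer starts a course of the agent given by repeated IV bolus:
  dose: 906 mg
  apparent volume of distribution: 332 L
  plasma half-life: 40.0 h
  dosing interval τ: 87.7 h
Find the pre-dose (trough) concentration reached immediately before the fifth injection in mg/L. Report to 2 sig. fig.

C₀ per dose = Dose / Vd = 906 / 332 = 2.729 mg/L
k = ln2 / t½ = 0.693147 / 40.0 = 0.01733 h⁻¹
Fraction remaining after one interval: r = e^(−kτ) = e^(−0.01733 × 87.7) = 0.2187
Before dose 5, 4 doses have been given (aged 1τ, 2τ, 3τ, 4τ).
C_trough = C₀ × (r + r² + … + r^4) = C₀ × r(1−r^4)/(1−r)
        = 2.729 × 0.2187 × (1 − 0.002288) / (1 − 0.2187) = 0.7621 mg/L

0.76 mg/L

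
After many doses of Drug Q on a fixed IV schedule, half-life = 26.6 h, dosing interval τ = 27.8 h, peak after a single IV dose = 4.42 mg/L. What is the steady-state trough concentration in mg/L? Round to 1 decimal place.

k = ln2 / t½ = 0.693147 / 26.6 = 0.02606 h⁻¹
e^(−kτ) = e^(−0.02606 × 27.8) = 0.4846
Accumulation ratio R = 1 / (1 − e^(−kτ)) = 1 / (1 − 0.4846) = 1.940
Steady-state trough = C₀ × R × e^(−kτ) = 4.42 × 1.940 × 0.4846 = 4.155 mg/L

4.2 mg/L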